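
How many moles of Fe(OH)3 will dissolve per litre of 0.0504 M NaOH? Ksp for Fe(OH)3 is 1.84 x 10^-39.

Fe(OH)3(s) ⇌ Fe^3+ + 3 OH^-
Ksp = [Fe^3+][OH^-]^3
Let s be the molar solubility in this solution. [Fe^3+] = s, [OH^-] = 0.0504 + 3s ≈ 0.0504 (since OH^- from NaOH dominates).
Ksp ≈ s × (0.0504)^3
s = 1.44 × 10^-35 M
Check: 3s = 4.3 x 10^-35 ≪ 0.0504, so the approximation is valid.

s ≈ 1.44 × 10^-35 M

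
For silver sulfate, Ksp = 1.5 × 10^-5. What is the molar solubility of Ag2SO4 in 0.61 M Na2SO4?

2.5 × 10^-3 M

Ag2SO4(s) ⇌ 2 Ag^+(aq) + SO4^2-(aq)
Ksp = [Ag^+]^2[SO4^2-]
Let s = moles of Ag2SO4 that dissolve per litre. [Ag^+] = 2s, [SO4^2-] = 0.61 + s ≈ 0.61 (common-ion effect: SO4^2- is already 0.61 M).
Ksp ≈ (2s)^2 × 0.61
s = 2.5 × 10^-3 M
Check: s = 2.5 × 10^-3 ≪ 0.61, so the approximation is valid.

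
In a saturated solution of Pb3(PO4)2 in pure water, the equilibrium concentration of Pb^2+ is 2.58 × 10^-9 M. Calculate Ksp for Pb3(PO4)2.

Ksp ≈ 5.08 x 10^-44

Pb3(PO4)2(s) ⇌ 3 Pb^2+ + 2 PO4^3-
Stoichiometry gives [PO4^3-] = (2/3)[Pb^2+] = 1.720 x 10^-9 M.
Ksp = [Pb^2+]^3[PO4^3-]^2
Ksp = (2.58 × 10^-9)^3 × (1.720 x 10^-9)^2 = 5.08 × 10^-44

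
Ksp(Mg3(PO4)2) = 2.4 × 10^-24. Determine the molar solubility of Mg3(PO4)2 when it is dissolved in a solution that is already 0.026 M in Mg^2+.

Mg3(PO4)2(s) <=> 3 Mg^2+ + 2 PO4^3-
Ksp = [Mg^2+]^3[PO4^3-]^2
Let s = moles of Mg3(PO4)2 that dissolve per litre. [Mg^2+] = 0.026 + 3s ≈ 0.026, [PO4^3-] = 2s (Ksp is small, so little additional dissolves).
Ksp ≈ (0.026)^3 × (2s)^2
s = 1.8 × 10^-10 M
Check: 3s = 5.5 × 10^-10 ≪ 0.026, so the approximation is valid.

s = 1.8 × 10^-10 M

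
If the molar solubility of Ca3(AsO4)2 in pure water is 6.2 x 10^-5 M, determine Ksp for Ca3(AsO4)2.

Ca3(AsO4)2(s) <=> 3 Ca^2+ + 2 AsO4^3-
If s mol/L of Ca3(AsO4)2 dissolves, [Ca^2+] = 3s and [AsO4^3-] = 2s.
Ksp = [Ca^2+]^3[AsO4^3-]^2
Ksp = (3s)^3(2s)^2 = 108s^5
With s = 6.2 × 10^-5: Ksp = 9.9 x 10^-20

Ksp = 9.9 × 10^-20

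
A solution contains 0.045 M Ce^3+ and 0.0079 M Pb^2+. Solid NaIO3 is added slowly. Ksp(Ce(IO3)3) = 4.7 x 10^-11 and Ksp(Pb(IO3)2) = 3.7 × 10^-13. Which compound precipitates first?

Pb(IO3)2

Precipitation of each salt starts when its ion product equals its Ksp.
For Ce(IO3)3: 4.7 x 10^-11 = 0.045 × [IO3^-]^3  ⇒  [IO3^-] = 1.0 x 10^-3 M.
For Pb(IO3)2: 3.7 × 10^-13 = 0.0079 × [IO3^-]^2  ⇒  [IO3^-] = 6.8 × 10^-6 M.
The salt with the lower threshold [IO3^-] precipitates first: Pb(IO3)2.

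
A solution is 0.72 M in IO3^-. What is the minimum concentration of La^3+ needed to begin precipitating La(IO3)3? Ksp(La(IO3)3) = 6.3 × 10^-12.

La(IO3)3(s) ⇌ La^3+ + 3 IO3^-
Ksp = [La^3+][IO3^-]^3
Precipitation begins when Q = Ksp. With [IO3^-] = 0.72 M:
6.3 × 10^-12 = (0.72)^3 × [La^3+]
[La^3+] = (6.3 × 10^-12 / 3.73 × 10^-1) = 1.7 × 10^-11 M

[La^3+] ≈ 1.7e-11 M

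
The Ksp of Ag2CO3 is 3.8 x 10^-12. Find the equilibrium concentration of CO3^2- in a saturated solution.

Ag2CO3(s) ⇌ 2 Ag^+(aq) + CO3^2-(aq)
Ksp = [Ag^+]^2[CO3^2-]
For each mole of Ag2CO3 that dissolves: [Ag^+] = 2s, [CO3^2-] = s.
So Ksp = (2s)^2 × s = 4s^3
s = (3.8 x 10^-12 / 4)^(1/3) = 9.83 × 10^-5 M
[CO3^2-] = s = 9.8 × 10^-5 M

9.8e-5 M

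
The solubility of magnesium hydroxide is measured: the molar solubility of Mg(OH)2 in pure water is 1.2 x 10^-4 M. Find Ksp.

6.9 × 10^-12

Mg(OH)2(s) ⇌ Mg^2+(aq) + 2 OH^-(aq)
Let s = molar solubility. Then [Mg^2+] = s and [OH^-] = 2s.
Ksp = [Mg^2+][OH^-]^2
Substituting: Ksp = s(2s)^2 = 4s^3
With s = 1.2 x 10^-4: Ksp = 6.9 × 10^-12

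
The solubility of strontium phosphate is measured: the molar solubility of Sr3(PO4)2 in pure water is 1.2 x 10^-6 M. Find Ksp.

Sr3(PO4)2(s) <=> 3 Sr^2+(aq) + 2 PO4^3-(aq)
With molar solubility s: [Sr^2+] = 3s, [PO4^3-] = 2s.
Ksp = [Sr^2+]^3[PO4^3-]^2
Ksp = (3s)^3(2s)^2 = 108s^5
Ksp = 108 × (1.2 × 10^-6)^5 = 2.7 x 10^-28

Ksp = 2.7 x 10^-28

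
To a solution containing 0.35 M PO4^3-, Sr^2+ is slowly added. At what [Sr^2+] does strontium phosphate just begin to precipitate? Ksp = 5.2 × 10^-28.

Sr3(PO4)2(s) ⇌ 3 Sr^2+ + 2 PO4^3-
Ksp = [Sr^2+]^3[PO4^3-]^2
Precipitation begins when Q = Ksp. With [PO4^3-] = 0.35 M:
5.2 × 10^-28 = (0.35)^2 × [Sr^2+]^3
[Sr^2+] = (5.2 × 10^-28 / 1.23 x 10^-1)^(1/3) = 1.6 × 10^-9 M

1.6 × 10^-9 M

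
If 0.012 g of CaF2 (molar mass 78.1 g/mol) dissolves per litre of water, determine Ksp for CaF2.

Molar solubility s = (1.2 × 10^-2 g/L) / (78.1 g/mol) = 1.54 x 10^-4 M.
CaF2(s) ⇌ Ca^2+(aq) + 2 F^-(aq)
With molar solubility s: [Ca^2+] = s, [F^-] = 2s.
Ksp = [Ca^2+][F^-]^2
So Ksp = s × (2s)^2 = 4s^3
With s = 1.54 × 10^-4: Ksp = 1.5 × 10^-11

Ksp = 1.5e-11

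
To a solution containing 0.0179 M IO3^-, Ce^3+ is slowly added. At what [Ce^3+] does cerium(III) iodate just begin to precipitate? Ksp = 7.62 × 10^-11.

[Ce^3+] = 1.33 × 10^-5 M

Ce(IO3)3(s) <=> Ce^3+ + 3 IO3^-
Ksp = [Ce^3+][IO3^-]^3
Precipitation begins when Q = Ksp. With [IO3^-] = 0.0179 M:
7.62 × 10^-11 = (0.0179)^3 × [Ce^3+]
[Ce^3+] = (7.62 × 10^-11 / 5.735 x 10^-6) = 1.33 × 10^-5 M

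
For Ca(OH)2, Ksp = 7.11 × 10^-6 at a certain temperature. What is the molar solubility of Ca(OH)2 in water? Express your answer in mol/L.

Ca(OH)2(s) <=> Ca^2+ + 2 OH^-
Ksp = [Ca^2+][OH^-]^2
For each mole of Ca(OH)2 that dissolves: [Ca^2+] = s, [OH^-] = 2s.
Substituting: Ksp = s(2s)^2 = 4s^3
s = (7.11 × 10^-6 / 4)^(1/3) = 1.21 x 10^-2 M

1.21e-2 M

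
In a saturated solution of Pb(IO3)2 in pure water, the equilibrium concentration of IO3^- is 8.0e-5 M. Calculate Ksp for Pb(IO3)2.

Ksp ≈ 2.6e-13

Pb(IO3)2(s) <=> Pb^2+ + 2 IO3^-
Stoichiometry gives [Pb^2+] = (1/2)[IO3^-] = 4.00 × 10^-5 M.
Ksp = [Pb^2+][IO3^-]^2
Ksp = 4.00 × 10^-5 × (8.0 × 10^-5)^2 = 2.6 x 10^-13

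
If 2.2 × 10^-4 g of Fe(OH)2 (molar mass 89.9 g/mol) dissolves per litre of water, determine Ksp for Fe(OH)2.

Ksp = 5.9e-17

Molar solubility s = (2.2 × 10^-4 g/L) / (89.9 g/mol) = 2.45 × 10^-6 M.
Fe(OH)2(s) <=> Fe^2+(aq) + 2 OH^-(aq)
Let s = molar solubility. Then [Fe^2+] = s and [OH^-] = 2s.
Ksp = [Fe^2+][OH^-]^2
So Ksp = s × (2s)^2 = 4s^3
With s = 2.45 × 10^-6: Ksp = 5.9 × 10^-17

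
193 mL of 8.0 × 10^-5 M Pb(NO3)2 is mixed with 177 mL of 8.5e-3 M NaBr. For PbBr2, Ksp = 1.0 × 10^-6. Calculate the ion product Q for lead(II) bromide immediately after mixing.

Total volume = 193 + 177 = 370 mL.
[Pb^2+] = 8.0 × 10^-5 × (193/370) = 4.17 × 10^-5 M
[Br^-] = 8.5 x 10^-3 × (177/370) = 4.07 × 10^-3 M
PbBr2(s) ⇌ Pb^2+ + 2 Br^-, so Q = [Pb^2+][Br^-]^2
Q = (4.17 × 10^-5)(4.07 × 10^-3)^2 = 6.9 × 10^-10
Q < Ksp, so no precipitate of PbBr2 forms.

Q ≈ 6.9 × 10^-10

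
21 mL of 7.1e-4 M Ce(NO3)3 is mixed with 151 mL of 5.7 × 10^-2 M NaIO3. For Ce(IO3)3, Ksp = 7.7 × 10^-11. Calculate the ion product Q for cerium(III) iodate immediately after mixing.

Total volume = 21 + 151 = 172 mL.
[Ce^3+] = 7.1 × 10^-4 × (21/172) = 8.67 × 10^-5 M
[IO3^-] = 5.7 × 10^-2 × (151/172) = 5.00 × 10^-2 M
Ce(IO3)3(s) ⇌ Ce^3+ + 3 IO3^-, so Q = [Ce^3+][IO3^-]^3
Q = (8.67 × 10^-5)(5.00 x 10^-2)^3 = 1.1 × 10^-8
Q > Ksp, so Ce(IO3)3 will precipitate.

Q = 1.1e-8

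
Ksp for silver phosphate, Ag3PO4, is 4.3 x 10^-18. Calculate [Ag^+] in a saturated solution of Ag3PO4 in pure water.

Ag3PO4(s) ⇌ 3 Ag^+ + PO4^3-
Ksp = [Ag^+]^3[PO4^3-]
For each mole of Ag3PO4 that dissolves: [Ag^+] = 3s, [PO4^3-] = s.
So Ksp = (3s)^3 × s = 27s^4
Solving, s = (4.3 x 10^-18/27)^(1/4) = 2.00 × 10^-5 M
[Ag^+] = 3s = 6.0 × 10^-5 M

[Ag^+] ≈ 6.0 x 10^-5 M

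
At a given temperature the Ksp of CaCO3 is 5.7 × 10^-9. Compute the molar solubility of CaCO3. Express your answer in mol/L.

CaCO3(s) ⇌ Ca^2+(aq) + CO3^2-(aq)
Ksp = [Ca^2+][CO3^2-]
Let s = molar solubility. Then [Ca^2+] = s and [CO3^2-] = s.
Ksp = s × s = s^2
s = √(5.7 × 10^-9) = 7.5 × 10^-5 M

7.5 × 10^-5 M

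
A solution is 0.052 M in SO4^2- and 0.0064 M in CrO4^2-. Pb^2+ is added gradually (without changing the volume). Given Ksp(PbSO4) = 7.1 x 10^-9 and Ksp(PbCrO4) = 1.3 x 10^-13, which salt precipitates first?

PbCrO4

Precipitation of each salt starts when its ion product equals its Ksp.
For PbSO4: 7.1 x 10^-9 = 0.052 × [Pb^2+]  ⇒  [Pb^2+] = 1.4 x 10^-7 M.
For PbCrO4: 1.3 x 10^-13 = 0.0064 × [Pb^2+]  ⇒  [Pb^2+] = 2.0 x 10^-11 M.
The salt with the lower threshold [Pb^2+] precipitates first: PbCrO4.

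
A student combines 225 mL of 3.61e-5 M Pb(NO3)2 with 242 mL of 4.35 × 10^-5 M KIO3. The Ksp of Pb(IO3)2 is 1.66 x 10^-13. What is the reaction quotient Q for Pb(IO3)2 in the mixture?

Total volume = 225 + 242 = 467 mL.
[Pb^2+] = 3.61 × 10^-5 × (225/467) = 1.739 x 10^-5 M
[IO3^-] = 4.35 x 10^-5 × (242/467) = 2.254 x 10^-5 M
Pb(IO3)2(s) <=> Pb^2+(aq) + 2 IO3^-(aq), so Q = [Pb^2+][IO3^-]^2
Q = (1.739 × 10^-5)(2.254 x 10^-5)^2 = 8.84 x 10^-15
Q < Ksp, so no precipitate of Pb(IO3)2 forms.

Q ≈ 8.84 × 10^-15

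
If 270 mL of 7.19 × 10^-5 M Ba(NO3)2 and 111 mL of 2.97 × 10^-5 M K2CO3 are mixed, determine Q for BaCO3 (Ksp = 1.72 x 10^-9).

Q ≈ 4.41 × 10^-10

Total volume = 270 + 111 = 381 mL.
[Ba^2+] = 7.19 × 10^-5 × (270/381) = 5.095 × 10^-5 M
[CO3^2-] = 2.97 × 10^-5 × (111/381) = 8.653 × 10^-6 M
BaCO3(s) <=> Ba^2+(aq) + CO3^2-(aq), so Q = [Ba^2+][CO3^2-]
Q = (5.095 x 10^-5)(8.653 × 10^-6) = 4.41 x 10^-10
Q < Ksp, so no precipitate of BaCO3 forms.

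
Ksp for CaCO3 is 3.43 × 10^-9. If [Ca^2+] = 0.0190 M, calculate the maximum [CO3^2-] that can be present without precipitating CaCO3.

[CO3^2-] = 1.81 x 10^-7 M

CaCO3(s) ⇌ Ca^2+(aq) + CO3^2-(aq)
Ksp = [Ca^2+][CO3^2-]
Precipitation begins when Q = Ksp. With [Ca^2+] = 0.0190 M:
3.43 × 10^-9 = (0.0190) × [CO3^2-]
[CO3^2-] = (3.43 × 10^-9 / 1.90 × 10^-2) = 1.81 × 10^-7 M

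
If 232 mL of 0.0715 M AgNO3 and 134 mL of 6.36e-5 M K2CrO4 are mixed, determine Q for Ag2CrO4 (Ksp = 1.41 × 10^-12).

Total volume = 232 + 134 = 366 mL.
[Ag^+] = 7.15 × 10^-2 × (232/366) = 4.532 x 10^-2 M
[CrO4^2-] = 6.36 × 10^-5 × (134/366) = 2.329 × 10^-5 M
Ag2CrO4(s) ⇌ 2 Ag^+ + CrO4^2-, so Q = [Ag^+]^2[CrO4^2-]
Q = (4.532 × 10^-2)^2(2.329 × 10^-5) = 4.78 x 10^-8
Q > Ksp, so Ag2CrO4 will precipitate.

Q = 4.78 × 10^-8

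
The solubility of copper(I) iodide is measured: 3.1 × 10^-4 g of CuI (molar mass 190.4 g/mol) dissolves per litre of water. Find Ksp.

Molar solubility s = (3.1 × 10^-4 g/L) / (190.4 g/mol) = 1.63 × 10^-6 M.
CuI(s) ⇌ Cu^+(aq) + I^-(aq)
Let s = molar solubility. Then [Cu^+] = s and [I^-] = s.
Ksp = [Cu^+][I^-]
Ksp = s^2
Ksp = (1.63 × 10^-6)^2 = 2.7 × 10^-12

Ksp ≈ 2.7 × 10^-12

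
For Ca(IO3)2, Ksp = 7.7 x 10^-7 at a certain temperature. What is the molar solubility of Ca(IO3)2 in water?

5.8 × 10^-3 M

Ca(IO3)2(s) <=> Ca^2+(aq) + 2 IO3^-(aq)
Ksp = [Ca^2+][IO3^-]^2
For each mole of Ca(IO3)2 that dissolves: [Ca^2+] = s, [IO3^-] = 2s.
So Ksp = s × (2s)^2 = 4s^3
s = (7.7 x 10^-7 / 4)^(1/3) = 5.8 × 10^-3 M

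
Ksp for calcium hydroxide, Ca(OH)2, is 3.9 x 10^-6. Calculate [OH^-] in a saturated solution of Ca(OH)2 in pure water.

[OH^-] ≈ 0.020 M

Ca(OH)2(s) ⇌ Ca^2+ + 2 OH^-
Ksp = [Ca^2+][OH^-]^2
If s mol/L of Ca(OH)2 dissolves, [Ca^2+] = s and [OH^-] = 2s.
Substituting: Ksp = s(2s)^2 = 4s^3
Solving, s = (3.9 x 10^-6/4)^(1/3) = 9.92 × 10^-3 M
[OH^-] = 2s = 2.0 x 10^-2 M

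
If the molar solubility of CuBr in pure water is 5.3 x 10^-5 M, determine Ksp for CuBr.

CuBr(s) <=> Cu^+(aq) + Br^-(aq)
With molar solubility s: [Cu^+] = s, [Br^-] = s.
Ksp = [Cu^+][Br^-]
Ksp = s × s = s^2
Ksp = (5.3 × 10^-5)^2 = 2.8 x 10^-9

Ksp ≈ 2.8 × 10^-9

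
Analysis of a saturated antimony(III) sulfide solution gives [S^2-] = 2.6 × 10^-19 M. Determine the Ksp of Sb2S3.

Ksp = 5.3 × 10^-94

Sb2S3(s) ⇌ 2 Sb^3+(aq) + 3 S^2-(aq)
Stoichiometry gives [Sb^3+] = (2/3)[S^2-] = 1.73 x 10^-19 M.
Ksp = [Sb^3+]^2[S^2-]^3
Ksp = (1.73 × 10^-19)^2 × (2.6 × 10^-19)^3 = 5.3 × 10^-94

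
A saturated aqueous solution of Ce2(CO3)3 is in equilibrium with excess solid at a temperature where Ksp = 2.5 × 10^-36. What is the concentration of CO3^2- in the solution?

Ce2(CO3)3(s) ⇌ 2 Ce^3+(aq) + 3 CO3^2-(aq)
Ksp = [Ce^3+]^2[CO3^2-]^3
Let s = molar solubility. Then [Ce^3+] = 2s and [CO3^2-] = 3s.
So Ksp = (2s)^2 × (3s)^3 = 108s^5
s^5 = 2.5 × 10^-36 / 108, so s = 2.97 × 10^-8 M
[CO3^2-] = 3s = 8.9 × 10^-8 M

[CO3^2-] = 8.9 × 10^-8 M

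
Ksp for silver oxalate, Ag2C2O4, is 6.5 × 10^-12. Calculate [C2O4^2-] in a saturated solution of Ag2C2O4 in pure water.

Ag2C2O4(s) ⇌ 2 Ag^+ + C2O4^2-
Ksp = [Ag^+]^2[C2O4^2-]
Let s = molar solubility. Then [Ag^+] = 2s and [C2O4^2-] = s.
So Ksp = (2s)^2 × s = 4s^3
Solving, s = (6.5 × 10^-12/4)^(1/3) = 1.18 × 10^-4 M
[C2O4^2-] = s = 1.2 x 10^-4 M

[C2O4^2-] = 1.2 × 10^-4 M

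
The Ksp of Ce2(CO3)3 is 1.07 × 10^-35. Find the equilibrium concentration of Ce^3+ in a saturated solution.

[Ce^3+] = 7.95 x 10^-8 M

Ce2(CO3)3(s) ⇌ 2 Ce^3+(aq) + 3 CO3^2-(aq)
Ksp = [Ce^3+]^2[CO3^2-]^3
For each mole of Ce2(CO3)3 that dissolves: [Ce^3+] = 2s, [CO3^2-] = 3s.
Substituting: Ksp = (2s)^2(3s)^3 = 108s^5
Solving, s = (1.07 × 10^-35/108)^(1/5) = 3.974 × 10^-8 M
[Ce^3+] = 2s = 7.95 × 10^-8 M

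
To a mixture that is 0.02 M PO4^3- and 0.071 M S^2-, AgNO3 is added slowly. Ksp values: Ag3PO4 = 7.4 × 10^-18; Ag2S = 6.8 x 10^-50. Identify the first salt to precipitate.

Ag2S

Each salt begins to precipitate when Q = Ksp, i.e. when [Ag^+] reaches its threshold.
For Ag3PO4: 7.4 × 10^-18 = 0.02 × [Ag^+]^3  ⇒  [Ag^+] = 7.2 × 10^-6 M.
For Ag2S: 6.8 x 10^-50 = 0.071 × [Ag^+]^2  ⇒  [Ag^+] = 9.8 x 10^-25 M.
The salt with the lower threshold [Ag^+] precipitates first: Ag2S.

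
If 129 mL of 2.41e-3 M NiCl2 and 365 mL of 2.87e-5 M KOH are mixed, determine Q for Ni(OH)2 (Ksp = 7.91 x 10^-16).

2.83e-13

Total volume = 129 + 365 = 494 mL.
[Ni^2+] = 2.41 × 10^-3 × (129/494) = 6.293 x 10^-4 M
[OH^-] = 2.87 x 10^-5 × (365/494) = 2.121 × 10^-5 M
Ni(OH)2(s) ⇌ Ni^2+ + 2 OH^-, so Q = [Ni^2+][OH^-]^2
Q = (6.293 x 10^-4)(2.121 × 10^-5)^2 = 2.83 × 10^-13
Q > Ksp, so Ni(OH)2 will precipitate.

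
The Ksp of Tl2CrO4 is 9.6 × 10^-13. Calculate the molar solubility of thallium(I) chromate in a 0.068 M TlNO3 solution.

Tl2CrO4(s) <=> 2 Tl^+(aq) + CrO4^2-(aq)
Ksp = [Tl^+]^2[CrO4^2-]
Let s be the molar solubility in this solution. [Tl^+] = 0.068 + 2s ≈ 0.068, [CrO4^2-] = s (since Tl^+ from TlNO3 dominates).
Ksp ≈ (0.068)^2 × s
s = 2.1 x 10^-10 M
Check: 2s = 4.2 × 10^-10 ≪ 0.068, so the approximation is valid.

s = 2.1 × 10^-10 M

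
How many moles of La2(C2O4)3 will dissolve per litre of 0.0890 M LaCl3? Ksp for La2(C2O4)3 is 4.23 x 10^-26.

s ≈ 5.83 × 10^-9 M

La2(C2O4)3(s) ⇌ 2 La^3+(aq) + 3 C2O4^2-(aq)
Ksp = [La^3+]^2[C2O4^2-]^3
Let s = moles of La2(C2O4)3 that dissolve per litre. [La^3+] = 0.0890 + 2s ≈ 0.0890, [C2O4^2-] = 3s (since La^3+ from LaCl3 dominates).
Ksp ≈ (0.0890)^2 × (3s)^3
s = 5.83 × 10^-9 M
Check: 2s = 1.2 x 10^-8 ≪ 0.0890, so the approximation is valid.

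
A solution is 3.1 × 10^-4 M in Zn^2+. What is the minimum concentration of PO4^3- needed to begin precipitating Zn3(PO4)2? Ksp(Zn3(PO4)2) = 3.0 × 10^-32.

Zn3(PO4)2(s) <=> 3 Zn^2+(aq) + 2 PO4^3-(aq)
Ksp = [Zn^2+]^3[PO4^3-]^2
Precipitation begins when Q = Ksp. With [Zn^2+] = 3.1 × 10^-4 M:
3.0 × 10^-32 = (3.1 × 10^-4)^3 × [PO4^3-]^2
[PO4^3-] = (3.0 × 10^-32 / 2.98 x 10^-11)^(1/2) = 3.2 x 10^-11 M

[PO4^3-] = 3.2 × 10^-11 M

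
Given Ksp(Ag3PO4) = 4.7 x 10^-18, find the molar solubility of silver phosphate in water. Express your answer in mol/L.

s = 2.0 x 10^-5 M

Ag3PO4(s) ⇌ 3 Ag^+(aq) + PO4^3-(aq)
Ksp = [Ag^+]^3[PO4^3-]
If s mol/L of Ag3PO4 dissolves, [Ag^+] = 3s and [PO4^3-] = s.
Ksp = (3s)^3s = 27s^4
Solving, s = (4.7 x 10^-18/27)^(1/4) = 2.0 × 10^-5 M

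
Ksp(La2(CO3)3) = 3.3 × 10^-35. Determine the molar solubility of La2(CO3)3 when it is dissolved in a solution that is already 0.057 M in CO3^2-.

s = 2.1e-16 M

La2(CO3)3(s) <=> 2 La^3+(aq) + 3 CO3^2-(aq)
Ksp = [La^3+]^2[CO3^2-]^3
Let s be the molar solubility in this solution. [La^3+] = 2s, [CO3^2-] = 0.057 + 3s ≈ 0.057 (since the CO3^2- already present dominates).
Ksp ≈ (2s)^2 × (0.057)^3
s = 2.1 × 10^-16 M
Check: 3s = 6.3 x 10^-16 ≪ 0.057, so the approximation is valid.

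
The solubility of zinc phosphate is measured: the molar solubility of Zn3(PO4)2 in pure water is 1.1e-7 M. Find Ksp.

1.7 × 10^-33

Zn3(PO4)2(s) ⇌ 3 Zn^2+(aq) + 2 PO4^3-(aq)
With molar solubility s: [Zn^2+] = 3s, [PO4^3-] = 2s.
Ksp = [Zn^2+]^3[PO4^3-]^2
Ksp = (3s)^3(2s)^2 = 108s^5
Ksp = 108 × (1.1 × 10^-7)^5 = 1.7 × 10^-33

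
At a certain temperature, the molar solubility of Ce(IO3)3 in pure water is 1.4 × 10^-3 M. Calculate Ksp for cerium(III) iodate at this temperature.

Ksp ≈ 1.0 x 10^-10

Ce(IO3)3(s) <=> Ce^3+(aq) + 3 IO3^-(aq)
Let s = molar solubility. Then [Ce^3+] = s and [IO3^-] = 3s.
Ksp = [Ce^3+][IO3^-]^3
Substituting: Ksp = s(3s)^3 = 27s^4
Ksp = 27 × (1.4 x 10^-3)^4 = 1.0 × 10^-10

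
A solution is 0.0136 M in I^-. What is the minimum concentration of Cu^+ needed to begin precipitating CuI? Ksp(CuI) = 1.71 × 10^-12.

CuI(s) ⇌ Cu^+ + I^-
Ksp = [Cu^+][I^-]
Precipitation begins when Q = Ksp. With [I^-] = 0.0136 M:
1.71 × 10^-12 = (0.0136) × [Cu^+]
[Cu^+] = (1.71 × 10^-12 / 1.36 × 10^-2) = 1.26 × 10^-10 M

[Cu^+] = 1.26 × 10^-10 M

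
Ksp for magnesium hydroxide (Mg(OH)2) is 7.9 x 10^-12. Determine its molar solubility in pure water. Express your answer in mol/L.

Mg(OH)2(s) <=> Mg^2+(aq) + 2 OH^-(aq)
Ksp = [Mg^2+][OH^-]^2
For each mole of Mg(OH)2 that dissolves: [Mg^2+] = s, [OH^-] = 2s.
Ksp = s(2s)^2 = 4s^3
s = (7.9 x 10^-12 / 4)^(1/3) = 1.3 x 10^-4 M

s ≈ 1.3 × 10^-4 M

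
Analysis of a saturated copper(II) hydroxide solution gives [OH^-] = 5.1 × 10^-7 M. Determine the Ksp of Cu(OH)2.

6.6 × 10^-20

Cu(OH)2(s) <=> Cu^2+(aq) + 2 OH^-(aq)
Stoichiometry gives [Cu^2+] = (1/2)[OH^-] = 2.55 x 10^-7 M.
Ksp = [Cu^2+][OH^-]^2
Ksp = 2.55 × 10^-7 × (5.1 x 10^-7)^2 = 6.6 × 10^-20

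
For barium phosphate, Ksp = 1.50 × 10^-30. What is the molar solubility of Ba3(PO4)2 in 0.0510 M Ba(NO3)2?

Ba3(PO4)2(s) <=> 3 Ba^2+(aq) + 2 PO4^3-(aq)
Ksp = [Ba^2+]^3[PO4^3-]^2
If s mol/L dissolves here, [Ba^2+] = 0.0510 + 3s ≈ 0.0510, [PO4^3-] = 2s (Ksp is small, so little additional dissolves).
Ksp ≈ (0.0510)^3 × (2s)^2
s = 5.32 x 10^-14 M
Check: 3s = 1.6 x 10^-13 ≪ 0.0510, so the approximation is valid.

s = 5.32 × 10^-14 M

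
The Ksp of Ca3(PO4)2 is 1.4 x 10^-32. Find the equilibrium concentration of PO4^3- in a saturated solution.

[PO4^3-] ≈ 3.3e-7 M

Ca3(PO4)2(s) <=> 3 Ca^2+ + 2 PO4^3-
Ksp = [Ca^2+]^3[PO4^3-]^2
Let s = molar solubility. Then [Ca^2+] = 3s and [PO4^3-] = 2s.
Ksp = (3s)^3(2s)^2 = 108s^5
s = (1.4 x 10^-32 / 108)^(1/5) = 1.67 x 10^-7 M
[PO4^3-] = 2s = 3.3 x 10^-7 M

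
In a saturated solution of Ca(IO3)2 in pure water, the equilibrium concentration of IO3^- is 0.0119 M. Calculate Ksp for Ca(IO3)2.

Ca(IO3)2(s) <=> Ca^2+ + 2 IO3^-
Stoichiometry gives [Ca^2+] = (1/2)[IO3^-] = 5.950 × 10^-3 M.
Ksp = [Ca^2+][IO3^-]^2
Ksp = 5.950 × 10^-3 × (1.19 × 10^-2)^2 = 8.43 x 10^-7

8.43 × 10^-7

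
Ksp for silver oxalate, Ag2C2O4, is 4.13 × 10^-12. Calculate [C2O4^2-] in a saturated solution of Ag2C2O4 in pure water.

Ag2C2O4(s) ⇌ 2 Ag^+ + C2O4^2-
Ksp = [Ag^+]^2[C2O4^2-]
With molar solubility s: [Ag^+] = 2s, [C2O4^2-] = s.
Ksp = (2s)^2s = 4s^3
s^3 = 4.13 × 10^-12 / 4, so s = 1.011 x 10^-4 M
[C2O4^2-] = s = 1.01 × 10^-4 M

[C2O4^2-] ≈ 1.01 x 10^-4 M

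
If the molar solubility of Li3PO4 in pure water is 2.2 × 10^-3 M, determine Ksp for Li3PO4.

Ksp ≈ 6.3 x 10^-10

Li3PO4(s) ⇌ 3 Li^+(aq) + PO4^3-(aq)
If s mol/L of Li3PO4 dissolves, [Li^+] = 3s and [PO4^3-] = s.
Ksp = [Li^+]^3[PO4^3-]
Ksp = (3s)^3s = 27s^4
Ksp = 27 × (2.2 x 10^-3)^4 = 6.3 × 10^-10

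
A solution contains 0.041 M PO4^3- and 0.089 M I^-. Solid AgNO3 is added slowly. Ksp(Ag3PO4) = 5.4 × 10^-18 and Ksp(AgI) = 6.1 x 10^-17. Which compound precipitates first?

AgI

Each salt begins to precipitate when Q = Ksp, i.e. when [Ag^+] reaches its threshold.
For Ag3PO4: 5.4 × 10^-18 = 0.041 × [Ag^+]^3  ⇒  [Ag^+] = 5.1 x 10^-6 M.
For AgI: 6.1 x 10^-17 = 0.089 × [Ag^+]  ⇒  [Ag^+] = 6.9 × 10^-16 M.
The salt with the lower threshold [Ag^+] precipitates first: AgI.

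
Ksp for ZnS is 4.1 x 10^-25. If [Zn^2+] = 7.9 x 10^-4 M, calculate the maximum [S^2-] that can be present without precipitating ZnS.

[S^2-] ≈ 5.2 × 10^-22 M

ZnS(s) ⇌ Zn^2+(aq) + S^2-(aq)
Ksp = [Zn^2+][S^2-]
Precipitation begins when Q = Ksp. With [Zn^2+] = 7.9 x 10^-4 M:
4.1 x 10^-25 = (7.9 x 10^-4) × [S^2-]
[S^2-] = (4.1 x 10^-25 / 7.9 × 10^-4) = 5.2 x 10^-22 M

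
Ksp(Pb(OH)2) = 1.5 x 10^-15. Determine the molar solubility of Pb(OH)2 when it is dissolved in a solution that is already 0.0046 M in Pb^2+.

Pb(OH)2(s) ⇌ Pb^2+(aq) + 2 OH^-(aq)
Ksp = [Pb^2+][OH^-]^2
If s mol/L dissolves here, [Pb^2+] = 0.0046 + s ≈ 0.0046, [OH^-] = 2s (since the Pb^2+ already present dominates).
Ksp ≈ 0.0046 × (2s)^2
s = 2.9 × 10^-7 M
Check: s = 2.9 × 10^-7 ≪ 0.0046, so the approximation is valid.

2.9 x 10^-7 M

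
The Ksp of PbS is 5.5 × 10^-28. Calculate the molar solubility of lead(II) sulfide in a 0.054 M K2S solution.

s = 1.0 × 10^-26 M

PbS(s) ⇌ Pb^2+(aq) + S^2-(aq)
Ksp = [Pb^2+][S^2-]
Let s = moles of PbS that dissolve per litre. [Pb^2+] = s, [S^2-] = 0.054 + s ≈ 0.054 (Ksp is small, so little additional dissolves).
Ksp ≈ s × 0.054
s = 1.0 x 10^-26 M
Check: s = 1.0 × 10^-26 ≪ 0.054, so the approximation is valid.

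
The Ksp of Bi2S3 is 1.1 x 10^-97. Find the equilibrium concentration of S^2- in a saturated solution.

[S^2-] ≈ 4.8e-20 M

Bi2S3(s) <=> 2 Bi^3+ + 3 S^2-
Ksp = [Bi^3+]^2[S^2-]^3
For each mole of Bi2S3 that dissolves: [Bi^3+] = 2s, [S^2-] = 3s.
Substituting: Ksp = (2s)^2(3s)^3 = 108s^5
s = (1.1 x 10^-97 / 108)^(1/5) = 1.59 x 10^-20 M
[S^2-] = 3s = 4.8 × 10^-20 M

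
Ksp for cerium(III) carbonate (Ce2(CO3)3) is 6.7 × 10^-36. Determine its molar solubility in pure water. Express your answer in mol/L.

s = 3.6 × 10^-8 M

Ce2(CO3)3(s) <=> 2 Ce^3+ + 3 CO3^2-
Ksp = [Ce^3+]^2[CO3^2-]^3
With molar solubility s: [Ce^3+] = 2s, [CO3^2-] = 3s.
So Ksp = (2s)^2 × (3s)^3 = 108s^5
s = (6.7 × 10^-36 / 108)^(1/5) = 3.6 × 10^-8 M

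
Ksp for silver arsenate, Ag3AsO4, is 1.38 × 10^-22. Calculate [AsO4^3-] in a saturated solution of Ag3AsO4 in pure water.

[AsO4^3-] = 1.50 × 10^-6 M

Ag3AsO4(s) ⇌ 3 Ag^+(aq) + AsO4^3-(aq)
Ksp = [Ag^+]^3[AsO4^3-]
For each mole of Ag3AsO4 that dissolves: [Ag^+] = 3s, [AsO4^3-] = s.
Substituting: Ksp = (3s)^3s = 27s^4
s = (1.38 × 10^-22 / 27)^(1/4) = 1.504 × 10^-6 M
[AsO4^3-] = s = 1.50 × 10^-6 M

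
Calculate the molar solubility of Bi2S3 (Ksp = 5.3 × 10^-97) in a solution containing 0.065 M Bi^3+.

1.7 × 10^-32 M

Bi2S3(s) ⇌ 2 Bi^3+(aq) + 3 S^2-(aq)
Ksp = [Bi^3+]^2[S^2-]^3
Let s be the molar solubility in this solution. [Bi^3+] = 0.065 + 2s ≈ 0.065, [S^2-] = 3s (since the Bi^3+ already present dominates).
Ksp ≈ (0.065)^2 × (3s)^3
s = 1.7 × 10^-32 M
Check: 2s = 3.3 × 10^-32 ≪ 0.065, so the approximation is valid.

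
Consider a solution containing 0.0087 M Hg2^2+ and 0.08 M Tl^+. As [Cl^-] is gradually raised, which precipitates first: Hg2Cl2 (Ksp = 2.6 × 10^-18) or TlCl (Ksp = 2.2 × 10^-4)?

Precipitation of each salt starts when its ion product equals its Ksp.
For Hg2Cl2: 2.6 × 10^-18 = 0.0087 × [Cl^-]^2  ⇒  [Cl^-] = 1.7 × 10^-8 M.
For TlCl: 2.2 × 10^-4 = 0.08 × [Cl^-]  ⇒  [Cl^-] = 2.8 × 10^-3 M.
The salt with the lower threshold [Cl^-] precipitates first: Hg2Cl2.

Hg2Cl2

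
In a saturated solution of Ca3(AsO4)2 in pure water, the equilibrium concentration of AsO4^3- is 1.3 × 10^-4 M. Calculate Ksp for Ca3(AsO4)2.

1.3 × 10^-19

Ca3(AsO4)2(s) ⇌ 3 Ca^2+(aq) + 2 AsO4^3-(aq)
Stoichiometry gives [Ca^2+] = (3/2)[AsO4^3-] = 1.95 × 10^-4 M.
Ksp = [Ca^2+]^3[AsO4^3-]^2
Ksp = (1.95 × 10^-4)^3 × (1.3 × 10^-4)^2 = 1.3 x 10^-19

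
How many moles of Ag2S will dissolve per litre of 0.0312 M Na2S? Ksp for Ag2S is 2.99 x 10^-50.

Ag2S(s) ⇌ 2 Ag^+(aq) + S^2-(aq)
Ksp = [Ag^+]^2[S^2-]
If s mol/L dissolves here, [Ag^+] = 2s, [S^2-] = 0.0312 + s ≈ 0.0312 (Ksp is small, so little additional dissolves).
Ksp ≈ (2s)^2 × 0.0312
s = 4.89 × 10^-25 M
Check: s = 4.9 × 10^-25 ≪ 0.0312, so the approximation is valid.

s = 4.89 x 10^-25 M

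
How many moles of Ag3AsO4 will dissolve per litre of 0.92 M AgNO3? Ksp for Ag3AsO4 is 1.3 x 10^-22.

1.7 × 10^-22 M

Ag3AsO4(s) <=> 3 Ag^+(aq) + AsO4^3-(aq)
Ksp = [Ag^+]^3[AsO4^3-]
If s mol/L dissolves here, [Ag^+] = 0.92 + 3s ≈ 0.92, [AsO4^3-] = s (since Ag^+ from AgNO3 dominates).
Ksp ≈ (0.92)^3 × s
s = 1.7 × 10^-22 M
Check: 3s = 5.0 × 10^-22 ≪ 0.92, so the approximation is valid.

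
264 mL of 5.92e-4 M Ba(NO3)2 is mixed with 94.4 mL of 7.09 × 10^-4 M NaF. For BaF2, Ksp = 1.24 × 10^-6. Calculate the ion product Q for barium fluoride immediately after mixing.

1.52e-11

Total volume = 264 + 94.4 = 358.4 mL.
[Ba^2+] = 5.92 × 10^-4 × (264/358.4) = 4.361 × 10^-4 M
[F^-] = 7.09 × 10^-4 × (94.4/358.4) = 1.867 × 10^-4 M
BaF2(s) ⇌ Ba^2+ + 2 F^-, so Q = [Ba^2+][F^-]^2
Q = (4.361 x 10^-4)(1.867 x 10^-4)^2 = 1.52 × 10^-11
Q < Ksp, so no precipitate of BaF2 forms.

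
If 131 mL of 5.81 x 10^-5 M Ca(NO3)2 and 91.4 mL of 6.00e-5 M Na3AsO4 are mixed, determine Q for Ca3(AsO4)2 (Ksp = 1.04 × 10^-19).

Q ≈ 2.44e-23

Total volume = 131 + 91.4 = 222.4 mL.
[Ca^2+] = 5.81 × 10^-5 × (131/222.4) = 3.422 x 10^-5 M
[AsO4^3-] = 6.00 x 10^-5 × (91.4/222.4) = 2.466 x 10^-5 M
Ca3(AsO4)2(s) ⇌ 3 Ca^2+ + 2 AsO4^3-, so Q = [Ca^2+]^3[AsO4^3-]^2
Q = (3.422 × 10^-5)^3(2.466 x 10^-5)^2 = 2.44 × 10^-23
Q < Ksp, so no precipitate of Ca3(AsO4)2 forms.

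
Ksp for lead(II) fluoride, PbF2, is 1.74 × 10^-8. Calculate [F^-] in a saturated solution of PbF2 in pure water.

PbF2(s) ⇌ Pb^2+(aq) + 2 F^-(aq)
Ksp = [Pb^2+][F^-]^2
For each mole of PbF2 that dissolves: [Pb^2+] = s, [F^-] = 2s.
Substituting: Ksp = s(2s)^2 = 4s^3
Solving, s = (1.74 × 10^-8/4)^(1/3) = 1.632 x 10^-3 M
[F^-] = 2s = 3.26 × 10^-3 M

[F^-] = 3.26 × 10^-3 M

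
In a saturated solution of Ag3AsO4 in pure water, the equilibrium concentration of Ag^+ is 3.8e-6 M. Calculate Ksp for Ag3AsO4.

Ksp = 7.0e-23

Ag3AsO4(s) ⇌ 3 Ag^+ + AsO4^3-
Stoichiometry gives [AsO4^3-] = (1/3)[Ag^+] = 1.27 × 10^-6 M.
Ksp = [Ag^+]^3[AsO4^3-]
Ksp = (3.8 × 10^-6)^3 × 1.27 × 10^-6 = 7.0 × 10^-23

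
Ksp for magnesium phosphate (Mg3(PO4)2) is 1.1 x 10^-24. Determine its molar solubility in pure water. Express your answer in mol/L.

s ≈ 6.3 x 10^-6 M

Mg3(PO4)2(s) ⇌ 3 Mg^2+ + 2 PO4^3-
Ksp = [Mg^2+]^3[PO4^3-]^2
With molar solubility s: [Mg^2+] = 3s, [PO4^3-] = 2s.
So Ksp = (3s)^3 × (2s)^2 = 108s^5
Solving, s = (1.1 x 10^-24/108)^(1/5) = 6.3 × 10^-6 M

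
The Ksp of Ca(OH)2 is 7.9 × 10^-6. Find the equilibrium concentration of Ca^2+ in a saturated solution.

Ca(OH)2(s) ⇌ Ca^2+ + 2 OH^-
Ksp = [Ca^2+][OH^-]^2
For each mole of Ca(OH)2 that dissolves: [Ca^2+] = s, [OH^-] = 2s.
Substituting: Ksp = s(2s)^2 = 4s^3
Solving, s = (7.9 × 10^-6/4)^(1/3) = 1.25 × 10^-2 M
[Ca^2+] = s = 1.3 × 10^-2 M

1.3 × 10^-2 M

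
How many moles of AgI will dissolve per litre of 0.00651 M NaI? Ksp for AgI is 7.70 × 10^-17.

AgI(s) <=> Ag^+ + I^-
Ksp = [Ag^+][I^-]
Let s = moles of AgI that dissolve per litre. [Ag^+] = s, [I^-] = 0.00651 + s ≈ 0.00651 (common-ion effect: I^- is already 0.00651 M).
Ksp ≈ s × 0.00651
s = 1.18 x 10^-14 M
Check: s = 1.2 x 10^-14 ≪ 0.00651, so the approximation is valid.

s ≈ 1.18 × 10^-14 M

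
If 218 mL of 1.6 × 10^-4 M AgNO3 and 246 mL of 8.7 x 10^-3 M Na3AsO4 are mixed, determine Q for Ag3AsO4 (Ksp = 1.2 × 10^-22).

Q = 2.0e-15

Total volume = 218 + 246 = 464 mL.
[Ag^+] = 1.6 x 10^-4 × (218/464) = 7.52 × 10^-5 M
[AsO4^3-] = 8.7 × 10^-3 × (246/464) = 4.61 × 10^-3 M
Ag3AsO4(s) <=> 3 Ag^+ + AsO4^3-, so Q = [Ag^+]^3[AsO4^3-]
Q = (7.52 x 10^-5)^3(4.61 x 10^-3) = 2.0 x 10^-15
Q > Ksp, so Ag3AsO4 will precipitate.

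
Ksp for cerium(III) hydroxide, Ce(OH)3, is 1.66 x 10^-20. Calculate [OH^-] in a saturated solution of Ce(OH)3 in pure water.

Ce(OH)3(s) ⇌ Ce^3+(aq) + 3 OH^-(aq)
Ksp = [Ce^3+][OH^-]^3
For each mole of Ce(OH)3 that dissolves: [Ce^3+] = s, [OH^-] = 3s.
So Ksp = s × (3s)^3 = 27s^4
s^4 = 1.66 x 10^-20 / 27, so s = 4.980 x 10^-6 M
[OH^-] = 3s = 1.49 × 10^-5 M

1.49 × 10^-5 M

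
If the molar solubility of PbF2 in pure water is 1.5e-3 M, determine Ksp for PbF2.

PbF2(s) ⇌ Pb^2+(aq) + 2 F^-(aq)
For each mole of PbF2 that dissolves: [Pb^2+] = s, [F^-] = 2s.
Ksp = [Pb^2+][F^-]^2
Ksp = s(2s)^2 = 4s^3
With s = 1.5 × 10^-3: Ksp = 1.4 × 10^-8

Ksp ≈ 1.4 × 10^-8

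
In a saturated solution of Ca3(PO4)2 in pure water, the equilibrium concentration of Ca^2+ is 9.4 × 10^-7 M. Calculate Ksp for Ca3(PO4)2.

3.3e-31

Ca3(PO4)2(s) ⇌ 3 Ca^2+(aq) + 2 PO4^3-(aq)
Stoichiometry gives [PO4^3-] = (2/3)[Ca^2+] = 6.27 × 10^-7 M.
Ksp = [Ca^2+]^3[PO4^3-]^2
Ksp = (9.4 x 10^-7)^3 × (6.27 × 10^-7)^2 = 3.3 × 10^-31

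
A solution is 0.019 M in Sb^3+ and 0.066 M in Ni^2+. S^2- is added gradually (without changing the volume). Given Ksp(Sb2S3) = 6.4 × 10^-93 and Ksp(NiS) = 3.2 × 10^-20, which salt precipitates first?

Sb2S3

Precipitation of each salt starts when its ion product equals its Ksp.
For Sb2S3: 6.4 × 10^-93 = (0.019)^2 × [S^2-]^3  ⇒  [S^2-] = 2.6 × 10^-30 M.
For NiS: 3.2 × 10^-20 = 0.066 × [S^2-]  ⇒  [S^2-] = 4.8 × 10^-19 M.
The salt with the lower threshold [S^2-] precipitates first: Sb2S3.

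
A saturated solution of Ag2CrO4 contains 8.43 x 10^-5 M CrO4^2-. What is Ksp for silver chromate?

Ag2CrO4(s) <=> 2 Ag^+ + CrO4^2-
Stoichiometry gives [Ag^+] = (2/1)[CrO4^2-] = 1.686 × 10^-4 M.
Ksp = [Ag^+]^2[CrO4^2-]
Ksp = (1.686 x 10^-4)^2 × 8.43 × 10^-5 = 2.40 x 10^-12

Ksp = 2.40 x 10^-12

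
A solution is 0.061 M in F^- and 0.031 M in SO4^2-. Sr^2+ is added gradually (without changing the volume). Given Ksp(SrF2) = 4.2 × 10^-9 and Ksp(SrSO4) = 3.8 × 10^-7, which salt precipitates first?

SrF2

Each salt begins to precipitate when Q = Ksp, i.e. when [Sr^2+] reaches its threshold.
For SrF2: 4.2 × 10^-9 = (0.061)^2 × [Sr^2+]  ⇒  [Sr^2+] = 1.1 × 10^-6 M.
For SrSO4: 3.8 × 10^-7 = 0.031 × [Sr^2+]  ⇒  [Sr^2+] = 1.2 × 10^-5 M.
The salt with the lower threshold [Sr^2+] precipitates first: SrF2.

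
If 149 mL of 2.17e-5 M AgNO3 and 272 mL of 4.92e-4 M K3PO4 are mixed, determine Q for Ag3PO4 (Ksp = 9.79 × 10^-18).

Total volume = 149 + 272 = 421 mL.
[Ag^+] = 2.17 × 10^-5 × (149/421) = 7.680 × 10^-6 M
[PO4^3-] = 4.92 × 10^-4 × (272/421) = 3.179 × 10^-4 M
Ag3PO4(s) ⇌ 3 Ag^+ + PO4^3-, so Q = [Ag^+]^3[PO4^3-]
Q = (7.680 x 10^-6)^3(3.179 x 10^-4) = 1.44 × 10^-19
Q < Ksp, so no precipitate of Ag3PO4 forms.

1.44e-19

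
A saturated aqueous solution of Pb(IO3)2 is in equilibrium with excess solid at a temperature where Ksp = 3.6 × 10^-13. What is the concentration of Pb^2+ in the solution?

[Pb^2+] = 4.5e-5 M

Pb(IO3)2(s) <=> Pb^2+ + 2 IO3^-
Ksp = [Pb^2+][IO3^-]^2
For each mole of Pb(IO3)2 that dissolves: [Pb^2+] = s, [IO3^-] = 2s.
So Ksp = s × (2s)^2 = 4s^3
s = (3.6 × 10^-13 / 4)^(1/3) = 4.48 × 10^-5 M
[Pb^2+] = s = 4.5 x 10^-5 M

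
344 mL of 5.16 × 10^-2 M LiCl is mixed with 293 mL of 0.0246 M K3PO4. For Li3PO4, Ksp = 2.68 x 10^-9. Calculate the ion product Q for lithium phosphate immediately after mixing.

Total volume = 344 + 293 = 637 mL.
[Li^+] = 5.16 × 10^-2 × (344/637) = 2.787 × 10^-2 M
[PO4^3-] = 2.46 x 10^-2 × (293/637) = 1.132 x 10^-2 M
Li3PO4(s) ⇌ 3 Li^+(aq) + PO4^3-(aq), so Q = [Li^+]^3[PO4^3-]
Q = (2.787 × 10^-2)^3(1.132 × 10^-2) = 2.45 × 10^-7
Q > Ksp, so Li3PO4 will precipitate.

2.45 × 10^-7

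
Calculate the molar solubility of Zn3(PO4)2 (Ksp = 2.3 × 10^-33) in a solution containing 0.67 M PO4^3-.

s ≈ 5.7e-12 M

Zn3(PO4)2(s) ⇌ 3 Zn^2+(aq) + 2 PO4^3-(aq)
Ksp = [Zn^2+]^3[PO4^3-]^2
Let s = moles of Zn3(PO4)2 that dissolve per litre. [Zn^2+] = 3s, [PO4^3-] = 0.67 + 2s ≈ 0.67 (common-ion effect: PO4^3- is already 0.67 M).
Ksp ≈ (3s)^3 × (0.67)^2
s = 5.7 x 10^-12 M
Check: 2s = 1.1 × 10^-11 ≪ 0.67, so the approximation is valid.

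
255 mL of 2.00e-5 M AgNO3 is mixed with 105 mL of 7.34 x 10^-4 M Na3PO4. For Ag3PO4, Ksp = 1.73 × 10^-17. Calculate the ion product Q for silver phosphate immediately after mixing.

Total volume = 255 + 105 = 360 mL.
[Ag^+] = 2.00 × 10^-5 × (255/360) = 1.417 x 10^-5 M
[PO4^3-] = 7.34 x 10^-4 × (105/360) = 2.141 × 10^-4 M
Ag3PO4(s) ⇌ 3 Ag^+(aq) + PO4^3-(aq), so Q = [Ag^+]^3[PO4^3-]
Q = (1.417 × 10^-5)^3(2.141 × 10^-4) = 6.09 × 10^-19
Q < Ksp, so no precipitate of Ag3PO4 forms.

Q = 6.09 x 10^-19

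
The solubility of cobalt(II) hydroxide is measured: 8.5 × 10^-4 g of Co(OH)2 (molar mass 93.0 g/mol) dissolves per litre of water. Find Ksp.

Ksp = 3.1e-15

Molar solubility s = (8.5 × 10^-4 g/L) / (93.0 g/mol) = 9.14 × 10^-6 M.
Co(OH)2(s) <=> Co^2+ + 2 OH^-
For each mole of Co(OH)2 that dissolves: [Co^2+] = s, [OH^-] = 2s.
Ksp = [Co^2+][OH^-]^2
Substituting: Ksp = s(2s)^2 = 4s^3
Ksp = 4 × (9.14 x 10^-6)^3 = 3.1 × 10^-15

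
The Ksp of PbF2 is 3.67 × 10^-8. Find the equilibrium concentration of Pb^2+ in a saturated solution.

2.09e-3 M

PbF2(s) ⇌ Pb^2+(aq) + 2 F^-(aq)
Ksp = [Pb^2+][F^-]^2
Let s = molar solubility. Then [Pb^2+] = s and [F^-] = 2s.
Ksp = s(2s)^2 = 4s^3
s^3 = 3.67 × 10^-8 / 4, so s = 2.093 × 10^-3 M
[Pb^2+] = s = 2.09 × 10^-3 M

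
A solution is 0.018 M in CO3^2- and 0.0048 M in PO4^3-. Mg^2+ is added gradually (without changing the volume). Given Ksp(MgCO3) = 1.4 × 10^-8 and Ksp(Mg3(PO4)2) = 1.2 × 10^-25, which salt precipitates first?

Each salt begins to precipitate when Q = Ksp, i.e. when [Mg^2+] reaches its threshold.
For MgCO3: 1.4 × 10^-8 = 0.018 × [Mg^2+]  ⇒  [Mg^2+] = 7.8 × 10^-7 M.
For Mg3(PO4)2: 1.2 × 10^-25 = (0.0048)^2 × [Mg^2+]^3  ⇒  [Mg^2+] = 1.7 x 10^-7 M.
The salt with the lower threshold [Mg^2+] precipitates first: Mg3(PO4)2.

Mg3(PO4)2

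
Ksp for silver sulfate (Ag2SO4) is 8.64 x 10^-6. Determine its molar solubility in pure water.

Ag2SO4(s) ⇌ 2 Ag^+(aq) + SO4^2-(aq)
Ksp = [Ag^+]^2[SO4^2-]
If s mol/L of Ag2SO4 dissolves, [Ag^+] = 2s and [SO4^2-] = s.
So Ksp = (2s)^2 × s = 4s^3
s = (8.64 x 10^-6 / 4)^(1/3) = 1.29 × 10^-2 M

s = 1.29 x 10^-2 M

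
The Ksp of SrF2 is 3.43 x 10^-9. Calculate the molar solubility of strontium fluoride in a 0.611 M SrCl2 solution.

SrF2(s) ⇌ Sr^2+ + 2 F^-
Ksp = [Sr^2+][F^-]^2
Let s = moles of SrF2 that dissolve per litre. [Sr^2+] = 0.611 + s ≈ 0.611, [F^-] = 2s (common-ion effect: Sr^2+ is already 0.611 M).
Ksp ≈ 0.611 × (2s)^2
s = 3.75 × 10^-5 M
Check: s = 3.7 x 10^-5 ≪ 0.611, so the approximation is valid.

s = 3.75e-5 M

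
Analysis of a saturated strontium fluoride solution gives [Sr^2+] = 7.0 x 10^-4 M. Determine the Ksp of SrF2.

Ksp ≈ 1.4e-9

SrF2(s) ⇌ Sr^2+(aq) + 2 F^-(aq)
Stoichiometry gives [F^-] = (2/1)[Sr^2+] = 1.40 × 10^-3 M.
Ksp = [Sr^2+][F^-]^2
Ksp = 7.0 × 10^-4 × (1.40 × 10^-3)^2 = 1.4 × 10^-9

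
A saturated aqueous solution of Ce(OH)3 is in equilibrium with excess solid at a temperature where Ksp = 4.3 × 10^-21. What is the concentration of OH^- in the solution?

Ce(OH)3(s) ⇌ Ce^3+(aq) + 3 OH^-(aq)
Ksp = [Ce^3+][OH^-]^3
For each mole of Ce(OH)3 that dissolves: [Ce^3+] = s, [OH^-] = 3s.
So Ksp = s × (3s)^3 = 27s^4
Solving, s = (4.3 × 10^-21/27)^(1/4) = 3.55 × 10^-6 M
[OH^-] = 3s = 1.1 x 10^-5 M

1.1 × 10^-5 M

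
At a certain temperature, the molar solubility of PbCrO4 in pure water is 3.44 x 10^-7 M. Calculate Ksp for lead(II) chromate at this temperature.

PbCrO4(s) <=> Pb^2+(aq) + CrO4^2-(aq)
With molar solubility s: [Pb^2+] = s, [CrO4^2-] = s.
Ksp = [Pb^2+][CrO4^2-]
Ksp = s^2
Ksp = (3.44 x 10^-7)^2 = 1.18 x 10^-13

Ksp = 1.18 × 10^-13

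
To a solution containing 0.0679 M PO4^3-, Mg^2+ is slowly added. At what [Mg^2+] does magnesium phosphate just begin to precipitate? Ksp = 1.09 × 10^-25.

2.87e-8 M

Mg3(PO4)2(s) <=> 3 Mg^2+ + 2 PO4^3-
Ksp = [Mg^2+]^3[PO4^3-]^2
Precipitation begins when Q = Ksp. With [PO4^3-] = 0.0679 M:
1.09 × 10^-25 = (0.0679)^2 × [Mg^2+]^3
[Mg^2+] = (1.09 × 10^-25 / 4.610 × 10^-3)^(1/3) = 2.87 × 10^-8 M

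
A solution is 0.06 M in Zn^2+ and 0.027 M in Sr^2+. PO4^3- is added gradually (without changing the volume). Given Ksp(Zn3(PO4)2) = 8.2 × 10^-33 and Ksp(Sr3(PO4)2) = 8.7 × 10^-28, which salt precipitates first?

Each salt begins to precipitate when Q = Ksp, i.e. when [PO4^3-] reaches its threshold.
For Zn3(PO4)2: 8.2 × 10^-33 = (0.06)^3 × [PO4^3-]^2  ⇒  [PO4^3-] = 6.2 × 10^-15 M.
For Sr3(PO4)2: 8.7 × 10^-28 = (0.027)^3 × [PO4^3-]^2  ⇒  [PO4^3-] = 6.6 × 10^-12 M.
The salt with the lower threshold [PO4^3-] precipitates first: Zn3(PO4)2.

Zn3(PO4)2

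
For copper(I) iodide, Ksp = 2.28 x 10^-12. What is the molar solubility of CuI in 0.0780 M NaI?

CuI(s) ⇌ Cu^+ + I^-
Ksp = [Cu^+][I^-]
Let s = moles of CuI that dissolve per litre. [Cu^+] = s, [I^-] = 0.0780 + s ≈ 0.0780 (common-ion effect: I^- is already 0.0780 M).
Ksp ≈ s × 0.0780
s = 2.92 x 10^-11 M
Check: s = 2.9 x 10^-11 ≪ 0.0780, so the approximation is valid.

s = 2.92 × 10^-11 M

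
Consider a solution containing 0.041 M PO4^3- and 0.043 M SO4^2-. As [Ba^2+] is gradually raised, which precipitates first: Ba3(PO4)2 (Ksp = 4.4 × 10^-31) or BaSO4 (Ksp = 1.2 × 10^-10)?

Ba3(PO4)2

Each salt begins to precipitate when Q = Ksp, i.e. when [Ba^2+] reaches its threshold.
For Ba3(PO4)2: 4.4 × 10^-31 = (0.041)^2 × [Ba^2+]^3  ⇒  [Ba^2+] = 6.4 x 10^-10 M.
For BaSO4: 1.2 × 10^-10 = 0.043 × [Ba^2+]  ⇒  [Ba^2+] = 2.8 x 10^-9 M.
The salt with the lower threshold [Ba^2+] precipitates first: Ba3(PO4)2.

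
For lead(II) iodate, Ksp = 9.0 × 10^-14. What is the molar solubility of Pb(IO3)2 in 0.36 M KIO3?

6.9e-13 M

Pb(IO3)2(s) <=> Pb^2+ + 2 IO3^-
Ksp = [Pb^2+][IO3^-]^2
If s mol/L dissolves here, [Pb^2+] = s, [IO3^-] = 0.36 + 2s ≈ 0.36 (Ksp is small, so little additional dissolves).
Ksp ≈ s × (0.36)^2
s = 6.9 × 10^-13 M
Check: 2s = 1.4 × 10^-12 ≪ 0.36, so the approximation is valid.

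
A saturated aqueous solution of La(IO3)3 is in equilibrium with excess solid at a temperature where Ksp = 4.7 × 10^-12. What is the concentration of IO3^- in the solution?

La(IO3)3(s) <=> La^3+ + 3 IO3^-
Ksp = [La^3+][IO3^-]^3
Let s = molar solubility. Then [La^3+] = s and [IO3^-] = 3s.
So Ksp = s × (3s)^3 = 27s^4
Solving, s = (4.7 × 10^-12/27)^(1/4) = 6.46 × 10^-4 M
[IO3^-] = 3s = 1.9 × 10^-3 M

1.9e-3 M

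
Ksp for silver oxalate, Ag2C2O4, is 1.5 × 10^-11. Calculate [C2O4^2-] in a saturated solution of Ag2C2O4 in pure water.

Ag2C2O4(s) <=> 2 Ag^+ + C2O4^2-
Ksp = [Ag^+]^2[C2O4^2-]
With molar solubility s: [Ag^+] = 2s, [C2O4^2-] = s.
Ksp = (2s)^2s = 4s^3
Solving, s = (1.5 × 10^-11/4)^(1/3) = 1.55 × 10^-4 M
[C2O4^2-] = s = 1.6 x 10^-4 M

[C2O4^2-] = 1.6 x 10^-4 M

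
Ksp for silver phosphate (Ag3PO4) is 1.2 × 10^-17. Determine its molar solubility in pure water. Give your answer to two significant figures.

2.6e-5 M

Ag3PO4(s) ⇌ 3 Ag^+(aq) + PO4^3-(aq)
Ksp = [Ag^+]^3[PO4^3-]
Let s = molar solubility. Then [Ag^+] = 3s and [PO4^3-] = s.
Substituting: Ksp = (3s)^3s = 27s^4
s^4 = 1.2 × 10^-17 / 27, so s = 2.6 × 10^-5 M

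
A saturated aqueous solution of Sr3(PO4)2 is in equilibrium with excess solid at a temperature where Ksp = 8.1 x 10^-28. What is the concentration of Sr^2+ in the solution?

Sr3(PO4)2(s) ⇌ 3 Sr^2+ + 2 PO4^3-
Ksp = [Sr^2+]^3[PO4^3-]^2
With molar solubility s: [Sr^2+] = 3s, [PO4^3-] = 2s.
Ksp = (3s)^3(2s)^2 = 108s^5
s = (8.1 x 10^-28 / 108)^(1/5) = 1.50 × 10^-6 M
[Sr^2+] = 3s = 4.5 × 10^-6 M

[Sr^2+] = 4.5 × 10^-6 M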